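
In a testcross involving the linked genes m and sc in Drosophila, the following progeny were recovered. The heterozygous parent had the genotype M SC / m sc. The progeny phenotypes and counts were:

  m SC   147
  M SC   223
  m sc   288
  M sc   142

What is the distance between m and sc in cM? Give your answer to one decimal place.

36.1 cM

The recombinant classes are M sc and m SC: 142 + 147 = 289.
Recombination frequency = 289/800 = 0.3613 ≈ 36.1%, i.e. 36.1 cM.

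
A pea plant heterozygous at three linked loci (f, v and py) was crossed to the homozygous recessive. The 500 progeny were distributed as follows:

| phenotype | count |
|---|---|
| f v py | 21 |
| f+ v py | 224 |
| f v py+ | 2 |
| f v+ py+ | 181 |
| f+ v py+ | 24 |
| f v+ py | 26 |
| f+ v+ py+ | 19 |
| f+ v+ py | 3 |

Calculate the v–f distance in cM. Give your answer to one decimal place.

9.0 cM

The two most frequent reciprocal classes, f v+ py+ and f+ v py, are the parental types, so the F1 was f v+ py+ / f+ v py.
The two rarest classes, f v py+ and f+ v+ py, are the double crossovers. Comparing them with the parentals, only the v allele has switched, so v is the middle locus and the order is f – v – py.
Crossovers in the f–v interval produce the single-crossover classes f+ v+ py+ and f v py (19 + 21 = 40) plus the double crossovers (5).
RF(f–v) = (40 + 5) / 500 = 45/500 = 0.0900 → 9.0 cM.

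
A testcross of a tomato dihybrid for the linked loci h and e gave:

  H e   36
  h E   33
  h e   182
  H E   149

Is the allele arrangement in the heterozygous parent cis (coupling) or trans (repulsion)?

cis

The two most frequent classes are H E (149) and h e (182); these are the parental (non-recombinant) types.
So the F1 carried H E on one chromosome and h e on the other — the recessive alleles are on the same chromosome (cis / coupling).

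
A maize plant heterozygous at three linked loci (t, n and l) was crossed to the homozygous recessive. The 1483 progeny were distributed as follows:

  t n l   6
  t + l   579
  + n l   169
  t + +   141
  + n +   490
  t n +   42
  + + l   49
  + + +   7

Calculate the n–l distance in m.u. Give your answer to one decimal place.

The two most frequent reciprocal classes, t + l and + n +, are the parental types, so the F1 was t + l / + n +.
The two rarest classes, t n l and + + +, are the double crossovers. Comparing them with the parentals, only the n allele has switched, so n is the middle locus and the order is t – n – l.
Crossovers in the n–l interval produce the single-crossover classes t + + and + n l (141 + 169 = 310) plus the double crossovers (13).
RF(n–l) = (310 + 13) / 1483 = 323/1483 = 0.2178 → 21.8 m.u.

21.8 m.u.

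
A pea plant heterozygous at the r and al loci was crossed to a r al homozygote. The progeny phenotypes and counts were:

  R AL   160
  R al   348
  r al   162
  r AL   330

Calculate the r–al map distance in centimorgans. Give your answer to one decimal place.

The two most frequent classes, R al (348) and r AL (330), are the parental types, so the F1 was R al / r AL.
The recombinant classes are R AL and r al: 160 + 162 = 322.
Recombination frequency = 322/1000 = 0.3220 ≈ 32.2%, i.e. 32.2 centimorgans.

32.2 centimorgans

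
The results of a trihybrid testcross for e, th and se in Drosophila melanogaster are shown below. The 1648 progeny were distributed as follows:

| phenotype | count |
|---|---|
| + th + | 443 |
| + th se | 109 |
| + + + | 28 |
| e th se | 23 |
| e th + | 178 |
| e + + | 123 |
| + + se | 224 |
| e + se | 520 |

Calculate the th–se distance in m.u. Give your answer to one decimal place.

The two most frequent reciprocal classes, e + se and + th +, are the parental types, so the F1 was e + se / + th +.
The two rarest classes, e th se and + + +, are the double crossovers. Comparing them with the parentals, only the th allele has switched, so th is the middle locus and the order is e – th – se.
Crossovers in the th–se interval produce the single-crossover classes e + + and + th se (123 + 109 = 232) plus the double crossovers (51).
RF(th–se) = (232 + 51) / 1648 = 283/1648 = 0.1717 → 17.2 m.u.

17.2 m.u.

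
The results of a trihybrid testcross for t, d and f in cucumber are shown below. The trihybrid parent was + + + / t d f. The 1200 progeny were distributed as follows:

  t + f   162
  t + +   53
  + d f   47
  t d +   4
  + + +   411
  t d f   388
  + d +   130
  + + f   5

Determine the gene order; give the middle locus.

f

The two rarest classes, + + f and t d +, are the double crossovers. Comparing them with the parentals, only the f allele has switched, so f is the middle locus and the order is t – f – d.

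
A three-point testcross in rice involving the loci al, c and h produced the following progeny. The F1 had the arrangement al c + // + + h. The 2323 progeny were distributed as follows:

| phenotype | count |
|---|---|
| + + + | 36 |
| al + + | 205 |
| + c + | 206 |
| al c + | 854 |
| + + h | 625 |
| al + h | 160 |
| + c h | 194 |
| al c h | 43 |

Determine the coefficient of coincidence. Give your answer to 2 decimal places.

0.86

The two rarest classes, al c h and + + +, are the double crossovers. Comparing them with the parentals, only the h allele has switched, so h is the middle locus and the order is al – h – c.
al–h: (366 + 79)/2323 = 0.1916; h–c: (399 + 79)/2323 = 0.2058.
Expected DCO frequency = 0.1916 × 0.2058 ≈ 0.03943; observed = 79/2323 ≈ 0.03401.
Coefficient of coincidence = 0.03401/0.03943 ≈ 0.86.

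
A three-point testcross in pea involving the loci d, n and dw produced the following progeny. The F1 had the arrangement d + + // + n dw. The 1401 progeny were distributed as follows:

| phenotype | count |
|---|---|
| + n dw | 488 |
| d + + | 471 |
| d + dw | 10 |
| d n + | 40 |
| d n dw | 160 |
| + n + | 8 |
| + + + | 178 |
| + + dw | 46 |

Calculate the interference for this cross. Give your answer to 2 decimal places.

The two rarest classes, d + dw and + n +, are the double crossovers. Comparing them with the parentals, only the dw allele has switched, so dw is the middle locus and the order is d – dw – n.
d–dw: (338 + 18)/1401 = 0.2541; dw–n: (86 + 18)/1401 = 0.0742.
Expected DCO frequency = 0.2541 × 0.0742 ≈ 0.01885; observed = 18/1401 ≈ 0.01285.
Coefficient of coincidence = 0.01285/0.01885 ≈ 0.68; interference = 1 − 0.68 = 0.32.

0.32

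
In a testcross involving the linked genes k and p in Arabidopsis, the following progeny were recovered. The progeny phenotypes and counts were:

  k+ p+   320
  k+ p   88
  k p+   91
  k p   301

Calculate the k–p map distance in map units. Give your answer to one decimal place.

The two most frequent classes, k+ p+ (320) and k p (301), are the parental types, so the F1 was k+ p+ / k p.
The recombinant classes are k+ p and k p+: 88 + 91 = 179.
Recombination frequency = 179/800 = 0.2238 ≈ 22.4%, i.e. 22.4 map units.

22.4 map units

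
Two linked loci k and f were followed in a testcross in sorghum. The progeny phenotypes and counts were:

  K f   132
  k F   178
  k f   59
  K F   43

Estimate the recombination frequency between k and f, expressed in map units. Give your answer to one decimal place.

24.8 map units

The two most frequent classes, K f (132) and k F (178), are the parental types, so the F1 was K f / k F.
The recombinant classes are K F and k f: 43 + 59 = 102.
Recombination frequency = 102/412 = 0.2476 ≈ 24.8%, i.e. 24.8 map units.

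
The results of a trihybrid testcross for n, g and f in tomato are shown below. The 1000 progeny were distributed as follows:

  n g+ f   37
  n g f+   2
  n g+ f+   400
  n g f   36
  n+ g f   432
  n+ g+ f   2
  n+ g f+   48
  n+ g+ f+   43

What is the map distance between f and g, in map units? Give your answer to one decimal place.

The two most frequent reciprocal classes, n g+ f+ and n+ g f, are the parental types, so the F1 was n g+ f+ / n+ g f.
The two rarest classes, n g f+ and n+ g+ f, are the double crossovers. Comparing them with the parentals, only the g allele has switched, so g is the middle locus and the order is n – g – f.
Crossovers in the g–f interval produce the single-crossover classes n g+ f and n+ g f+ (37 + 48 = 85) plus the double crossovers (4).
RF(g–f) = (85 + 4) / 1000 = 89/1000 = 0.0890 → 8.9 map units.

8.9 map units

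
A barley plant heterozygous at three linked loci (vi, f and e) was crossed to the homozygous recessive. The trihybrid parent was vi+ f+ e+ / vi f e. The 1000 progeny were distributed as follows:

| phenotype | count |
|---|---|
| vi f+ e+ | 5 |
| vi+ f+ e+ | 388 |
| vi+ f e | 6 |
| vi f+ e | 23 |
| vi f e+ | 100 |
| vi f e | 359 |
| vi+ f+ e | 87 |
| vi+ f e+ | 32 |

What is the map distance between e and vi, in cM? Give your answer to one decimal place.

The two rarest classes, vi f+ e+ and vi+ f e, are the double crossovers. Comparing them with the parentals, only the vi allele has switched, so vi is the middle locus and the order is f – vi – e.
Crossovers in the vi–e interval produce the single-crossover classes vi+ f+ e and vi f e+ (87 + 100 = 187) plus the double crossovers (11).
RF(vi–e) = (187 + 11) / 1000 = 198/1000 = 0.1980 → 19.8 cM.

19.8 cM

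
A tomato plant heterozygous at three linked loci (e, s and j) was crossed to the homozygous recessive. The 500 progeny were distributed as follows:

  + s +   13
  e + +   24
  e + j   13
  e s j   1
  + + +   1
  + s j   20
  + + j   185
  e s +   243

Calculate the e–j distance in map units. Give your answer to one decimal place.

5.6 map units

The two most frequent reciprocal classes, + + j and e s +, are the parental types, so the F1 was + + j / e s +.
The two rarest classes, + + + and e s j, are the double crossovers. Comparing them with the parentals, only the j allele has switched, so j is the middle locus and the order is s – j – e.
Crossovers in the j–e interval produce the single-crossover classes e + j and + s + (13 + 13 = 26) plus the double crossovers (2).
RF(j–e) = (26 + 2) / 500 = 28/500 = 0.0560 → 5.6 map units.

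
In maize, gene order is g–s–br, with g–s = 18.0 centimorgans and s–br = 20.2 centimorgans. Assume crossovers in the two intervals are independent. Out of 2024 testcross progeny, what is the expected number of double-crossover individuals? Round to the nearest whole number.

Map distances give recombination frequencies of 0.180 and 0.202 for the two intervals.
With no interference, expected double-crossover frequency = 0.180 × 0.202 = 0.03636.
Expected number = 0.03636 × 2024 = 73.59 ≈ 74.

74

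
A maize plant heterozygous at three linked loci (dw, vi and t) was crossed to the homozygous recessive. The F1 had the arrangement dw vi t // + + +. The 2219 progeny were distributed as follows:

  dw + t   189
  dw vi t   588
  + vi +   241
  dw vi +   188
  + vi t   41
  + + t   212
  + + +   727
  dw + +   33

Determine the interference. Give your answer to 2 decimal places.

0.31

The two rarest classes, + vi t and dw + +, are the double crossovers. Comparing them with the parentals, only the dw allele has switched, so dw is the middle locus and the order is t – dw – vi.
t–dw: (400 + 74)/2219 = 0.2136; dw–vi: (430 + 74)/2219 = 0.2271.
Expected DCO frequency = 0.2136 × 0.2271 ≈ 0.04851; observed = 74/2219 ≈ 0.03335.
Coefficient of coincidence = 0.03335/0.04851 ≈ 0.69; interference = 1 − 0.69 = 0.31.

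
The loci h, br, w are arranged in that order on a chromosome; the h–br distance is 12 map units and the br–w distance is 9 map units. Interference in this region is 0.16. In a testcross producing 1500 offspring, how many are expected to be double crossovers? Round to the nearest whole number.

Map distances give recombination frequencies of 0.120 and 0.090 for the two intervals.
With interference 0.16 (so coincidence = 0.84), expected double-crossover frequency = 0.120 × 0.090 × 0.84 = 0.00907.
Expected number = 0.00907 × 1500 = 13.61 ≈ 14.

14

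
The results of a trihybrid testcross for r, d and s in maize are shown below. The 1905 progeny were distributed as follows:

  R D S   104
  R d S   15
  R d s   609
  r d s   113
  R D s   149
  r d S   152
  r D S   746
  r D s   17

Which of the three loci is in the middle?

s

The two most frequent reciprocal classes, r D S and R d s, are the parental types, so the F1 was r D S / R d s.
The two rarest classes, r D s and R d S, are the double crossovers. Comparing them with the parentals, only the s allele has switched, so s is the middle locus and the order is d – s – r.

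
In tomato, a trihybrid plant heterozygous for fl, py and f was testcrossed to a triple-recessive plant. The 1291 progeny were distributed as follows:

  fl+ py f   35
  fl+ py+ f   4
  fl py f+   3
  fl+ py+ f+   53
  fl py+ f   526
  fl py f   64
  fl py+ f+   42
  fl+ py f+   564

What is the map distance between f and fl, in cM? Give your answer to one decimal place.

The two most frequent reciprocal classes, fl py+ f and fl+ py f+, are the parental types, so the F1 was fl py+ f / fl+ py f+.
The two rarest classes, fl+ py+ f and fl py f+, are the double crossovers. Comparing them with the parentals, only the fl allele has switched, so fl is the middle locus and the order is py – fl – f.
Crossovers in the fl–f interval produce the single-crossover classes fl py+ f+ and fl+ py f (42 + 35 = 77) plus the double crossovers (7).
RF(fl–f) = (77 + 7) / 1291 = 84/1291 = 0.0651 → 6.5 cM.

6.5 cM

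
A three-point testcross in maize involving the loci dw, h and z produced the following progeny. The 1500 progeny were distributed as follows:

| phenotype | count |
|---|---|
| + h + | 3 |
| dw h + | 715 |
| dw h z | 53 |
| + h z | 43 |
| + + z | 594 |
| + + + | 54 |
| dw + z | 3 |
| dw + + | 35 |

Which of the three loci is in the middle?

dw

The two most frequent reciprocal classes, dw h + and + + z, are the parental types, so the F1 was dw h + / + + z.
The two rarest classes, + h + and dw + z, are the double crossovers. Comparing them with the parentals, only the dw allele has switched, so dw is the middle locus and the order is z – dw – h.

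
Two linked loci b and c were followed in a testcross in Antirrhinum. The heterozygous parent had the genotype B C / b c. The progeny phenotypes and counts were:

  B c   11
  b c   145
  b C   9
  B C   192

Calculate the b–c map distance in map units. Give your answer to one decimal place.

The recombinant classes are B c and b C: 11 + 9 = 20.
Recombination frequency = 20/357 = 0.0560 ≈ 5.6%, i.e. 5.6 map units.

5.6 map units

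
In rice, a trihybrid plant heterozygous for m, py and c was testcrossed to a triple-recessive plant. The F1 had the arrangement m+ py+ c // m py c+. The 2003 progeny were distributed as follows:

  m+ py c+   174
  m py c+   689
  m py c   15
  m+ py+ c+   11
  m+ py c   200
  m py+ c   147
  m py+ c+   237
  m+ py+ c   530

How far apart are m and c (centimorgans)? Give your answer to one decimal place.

17.3 centimorgans

The two rarest classes, m+ py+ c+ and m py c, are the double crossovers. Comparing them with the parentals, only the c allele has switched, so c is the middle locus and the order is py – c – m.
Crossovers in the c–m interval produce the single-crossover classes m py+ c and m+ py c+ (147 + 174 = 321) plus the double crossovers (26).
RF(c–m) = (321 + 26) / 2003 = 347/2003 = 0.1732 → 17.3 centimorgans.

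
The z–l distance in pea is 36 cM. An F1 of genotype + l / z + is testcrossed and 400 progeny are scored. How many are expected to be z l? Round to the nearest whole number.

A map distance of 36 cM corresponds to a recombination frequency of 0.360.
The F1 is + l / z +, so z l is a recombinant gamete class with expected frequency r/2 = 0.360/2 = 0.1800.
Expected number = 0.1800 × 400 = 72.00 ≈ 72.

72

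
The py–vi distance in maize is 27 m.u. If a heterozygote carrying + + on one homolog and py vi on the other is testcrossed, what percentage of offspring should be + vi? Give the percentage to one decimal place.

A map distance of 27 m.u. corresponds to a recombination frequency of 0.270.
The F1 is + + / py vi, so + vi is a recombinant gamete class with expected frequency r/2 = 0.270/2 = 0.1350.
That is 0.1350 = 13.5% of the progeny.

13.5%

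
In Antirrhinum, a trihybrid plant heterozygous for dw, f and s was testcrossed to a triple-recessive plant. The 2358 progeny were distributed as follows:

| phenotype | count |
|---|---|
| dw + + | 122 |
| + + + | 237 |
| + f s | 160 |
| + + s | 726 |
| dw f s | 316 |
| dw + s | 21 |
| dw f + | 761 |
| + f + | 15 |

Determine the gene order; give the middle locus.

The two most frequent reciprocal classes, + + s and dw f +, are the parental types, so the F1 was + + s / dw f +.
The two rarest classes, dw + s and + f +, are the double crossovers. Comparing them with the parentals, only the dw allele has switched, so dw is the middle locus and the order is f – dw – s.

dw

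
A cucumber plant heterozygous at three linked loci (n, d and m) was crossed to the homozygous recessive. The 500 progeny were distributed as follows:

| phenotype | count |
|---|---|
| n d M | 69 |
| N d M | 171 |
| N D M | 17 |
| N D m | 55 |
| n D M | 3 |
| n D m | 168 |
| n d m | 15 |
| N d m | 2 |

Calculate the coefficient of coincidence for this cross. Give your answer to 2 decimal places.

The two most frequent reciprocal classes, N d M and n D m, are the parental types, so the F1 was N d M / n D m.
The two rarest classes, N d m and n D M, are the double crossovers. Comparing them with the parentals, only the m allele has switched, so m is the middle locus and the order is n – m – d.
n–m: (124 + 5)/500 = 0.2580; m–d: (32 + 5)/500 = 0.0740.
Expected DCO frequency = 0.2580 × 0.0740 ≈ 0.01909; observed = 5/500 ≈ 0.01000.
Coefficient of coincidence = 0.01000/0.01909 ≈ 0.52.

0.52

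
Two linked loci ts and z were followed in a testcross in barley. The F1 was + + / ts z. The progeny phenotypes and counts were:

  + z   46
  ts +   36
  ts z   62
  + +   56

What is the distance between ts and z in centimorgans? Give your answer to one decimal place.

The recombinant classes are + z and ts +: 46 + 36 = 82.
Recombination frequency = 82/200 = 0.4100 ≈ 41.0%, i.e. 41.0 centimorgans.

41.0 centimorgans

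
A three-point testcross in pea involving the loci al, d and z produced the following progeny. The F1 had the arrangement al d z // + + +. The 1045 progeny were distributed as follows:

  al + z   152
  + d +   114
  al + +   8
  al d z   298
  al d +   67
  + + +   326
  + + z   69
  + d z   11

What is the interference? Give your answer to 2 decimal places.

The two rarest classes, + d z and al + +, are the double crossovers. Comparing them with the parentals, only the al allele has switched, so al is the middle locus and the order is d – al – z.
d–al: (266 + 19)/1045 = 0.2727; al–z: (136 + 19)/1045 = 0.1483.
Expected DCO frequency = 0.2727 × 0.1483 ≈ 0.04044; observed = 19/1045 ≈ 0.01818.
Coefficient of coincidence = 0.01818/0.04044 ≈ 0.45; interference = 1 − 0.45 = 0.55.

0.55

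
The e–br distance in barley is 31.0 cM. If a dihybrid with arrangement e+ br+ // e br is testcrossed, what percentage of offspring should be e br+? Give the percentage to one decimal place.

A map distance of 31.0 cM corresponds to a recombination frequency of 0.310.
The F1 is e+ br+ / e br, so e br+ is a recombinant gamete class with expected frequency r/2 = 0.310/2 = 0.1550.
That is 0.1550 = 15.5% of the progeny.

15.5%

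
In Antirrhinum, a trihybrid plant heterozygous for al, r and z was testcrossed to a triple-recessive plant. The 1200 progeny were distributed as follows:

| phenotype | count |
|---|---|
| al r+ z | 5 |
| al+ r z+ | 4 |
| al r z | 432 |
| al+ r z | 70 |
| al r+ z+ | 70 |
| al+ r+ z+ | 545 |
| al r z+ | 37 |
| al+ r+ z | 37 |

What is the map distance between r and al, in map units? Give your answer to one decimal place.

12.4 map units

The two most frequent reciprocal classes, al r z and al+ r+ z+, are the parental types, so the F1 was al r z / al+ r+ z+.
The two rarest classes, al r+ z and al+ r z+, are the double crossovers. Comparing them with the parentals, only the r allele has switched, so r is the middle locus and the order is z – r – al.
Crossovers in the r–al interval produce the single-crossover classes al+ r z and al r+ z+ (70 + 70 = 140) plus the double crossovers (9).
RF(r–al) = (140 + 9) / 1200 = 149/1200 = 0.1242 → 12.4 map units.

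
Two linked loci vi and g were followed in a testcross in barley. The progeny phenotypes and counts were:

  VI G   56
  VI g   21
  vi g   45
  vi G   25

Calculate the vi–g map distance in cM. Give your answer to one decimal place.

The two most frequent classes, VI G (56) and vi g (45), are the parental types, so the F1 was VI G / vi g.
The recombinant classes are VI g and vi G: 21 + 25 = 46.
Recombination frequency = 46/147 = 0.3129 ≈ 31.3%, i.e. 31.3 cM.

31.3 cM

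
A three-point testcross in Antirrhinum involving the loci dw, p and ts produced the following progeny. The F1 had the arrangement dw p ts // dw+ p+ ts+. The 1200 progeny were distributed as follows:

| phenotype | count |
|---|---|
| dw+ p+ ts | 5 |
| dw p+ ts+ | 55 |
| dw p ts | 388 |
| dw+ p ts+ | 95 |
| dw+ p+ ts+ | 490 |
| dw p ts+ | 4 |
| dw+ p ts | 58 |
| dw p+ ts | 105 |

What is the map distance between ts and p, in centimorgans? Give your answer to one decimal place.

17.4 centimorgans

The two rarest classes, dw p ts+ and dw+ p+ ts, are the double crossovers. Comparing them with the parentals, only the ts allele has switched, so ts is the middle locus and the order is dw – ts – p.
Crossovers in the ts–p interval produce the single-crossover classes dw p+ ts and dw+ p ts+ (105 + 95 = 200) plus the double crossovers (9).
RF(ts–p) = (200 + 9) / 1200 = 209/1200 = 0.1742 → 17.4 centimorgans.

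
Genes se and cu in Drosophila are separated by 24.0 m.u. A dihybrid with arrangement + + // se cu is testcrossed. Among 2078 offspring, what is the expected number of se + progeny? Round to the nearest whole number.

249

A map distance of 24.0 m.u. corresponds to a recombination frequency of 0.240.
The F1 is + + / se cu, so se + is a recombinant gamete class with expected frequency r/2 = 0.240/2 = 0.1200.
Expected number = 0.1200 × 2078 = 249.36 ≈ 249.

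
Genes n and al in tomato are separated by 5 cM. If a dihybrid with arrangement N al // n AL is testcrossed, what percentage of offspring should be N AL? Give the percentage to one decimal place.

2.5%

A map distance of 5 cM corresponds to a recombination frequency of 0.050.
The F1 is N al / n AL, so N AL is a recombinant gamete class with expected frequency r/2 = 0.050/2 = 0.0250.
That is 0.0250 = 2.5% of the progeny.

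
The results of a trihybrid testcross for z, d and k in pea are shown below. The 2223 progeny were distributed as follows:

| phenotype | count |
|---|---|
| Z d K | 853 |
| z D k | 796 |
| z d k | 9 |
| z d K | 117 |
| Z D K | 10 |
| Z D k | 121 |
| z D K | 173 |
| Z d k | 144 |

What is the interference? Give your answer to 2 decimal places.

0.51

The two most frequent reciprocal classes, Z d K and z D k, are the parental types, so the F1 was Z d K / z D k.
The two rarest classes, Z D K and z d k, are the double crossovers. Comparing them with the parentals, only the d allele has switched, so d is the middle locus and the order is z – d – k.
z–d: (238 + 19)/2223 = 0.1156; d–k: (317 + 19)/2223 = 0.1511.
Expected DCO frequency = 0.1156 × 0.1511 ≈ 0.01747; observed = 19/2223 ≈ 0.00855.
Coefficient of coincidence = 0.00855/0.01747 ≈ 0.49; interference = 1 − 0.49 = 0.51.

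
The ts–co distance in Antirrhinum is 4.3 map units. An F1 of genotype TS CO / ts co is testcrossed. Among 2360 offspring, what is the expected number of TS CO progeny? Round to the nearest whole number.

A map distance of 4.3 map units corresponds to a recombination frequency of 0.043.
The F1 is TS CO / ts co, so TS CO is a parental gamete class with expected frequency (1 − r)/2 = 0.957/2 = 0.4785.
Expected number = 0.4785 × 2360 = 1129.26 ≈ 1129.

1129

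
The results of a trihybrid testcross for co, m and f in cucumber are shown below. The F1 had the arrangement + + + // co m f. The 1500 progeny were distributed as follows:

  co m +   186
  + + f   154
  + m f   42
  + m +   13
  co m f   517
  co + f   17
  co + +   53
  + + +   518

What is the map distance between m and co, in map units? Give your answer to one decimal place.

8.3 map units

The two rarest classes, + m + and co + f, are the double crossovers. Comparing them with the parentals, only the m allele has switched, so m is the middle locus and the order is co – m – f.
Crossovers in the co–m interval produce the single-crossover classes co + + and + m f (53 + 42 = 95) plus the double crossovers (30).
RF(co–m) = (95 + 30) / 1500 = 125/1500 = 0.0833 → 8.3 map units.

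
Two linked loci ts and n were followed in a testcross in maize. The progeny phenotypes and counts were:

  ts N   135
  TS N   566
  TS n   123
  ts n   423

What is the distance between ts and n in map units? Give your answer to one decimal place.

The two most frequent classes, TS N (566) and ts n (423), are the parental types, so the F1 was TS N / ts n.
The recombinant classes are TS n and ts N: 123 + 135 = 258.
Recombination frequency = 258/1247 = 0.2069 ≈ 20.7%, i.e. 20.7 map units.

20.7 map units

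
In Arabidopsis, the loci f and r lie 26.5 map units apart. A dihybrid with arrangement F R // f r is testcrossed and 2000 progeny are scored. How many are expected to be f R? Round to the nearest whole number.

265

A map distance of 26.5 map units corresponds to a recombination frequency of 0.265.
The F1 is F R / f r, so f R is a recombinant gamete class with expected frequency r/2 = 0.265/2 = 0.1325.
Expected number = 0.1325 × 2000 = 265.00 ≈ 265.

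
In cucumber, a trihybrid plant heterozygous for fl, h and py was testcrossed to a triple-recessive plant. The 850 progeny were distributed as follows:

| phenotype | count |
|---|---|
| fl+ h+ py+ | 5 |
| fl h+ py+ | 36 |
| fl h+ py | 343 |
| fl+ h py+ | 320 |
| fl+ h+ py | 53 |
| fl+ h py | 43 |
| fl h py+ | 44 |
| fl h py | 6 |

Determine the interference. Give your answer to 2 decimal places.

0.04

The two most frequent reciprocal classes, fl h+ py and fl+ h py+, are the parental types, so the F1 was fl h+ py / fl+ h py+.
The two rarest classes, fl h py and fl+ h+ py+, are the double crossovers. Comparing them with the parentals, only the h allele has switched, so h is the middle locus and the order is fl – h – py.
fl–h: (97 + 11)/850 = 0.1271; h–py: (79 + 11)/850 = 0.1059.
Expected DCO frequency = 0.1271 × 0.1059 ≈ 0.01346; observed = 11/850 ≈ 0.01294.
Coefficient of coincidence = 0.01294/0.01346 ≈ 0.96; interference = 1 − 0.96 = 0.04.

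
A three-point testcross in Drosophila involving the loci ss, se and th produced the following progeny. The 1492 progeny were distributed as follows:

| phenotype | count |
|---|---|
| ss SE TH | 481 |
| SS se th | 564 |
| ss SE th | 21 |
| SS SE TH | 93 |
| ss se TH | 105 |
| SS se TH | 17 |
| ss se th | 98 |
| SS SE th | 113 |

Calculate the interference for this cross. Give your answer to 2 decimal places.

The two most frequent reciprocal classes, ss SE TH and SS se th, are the parental types, so the F1 was ss SE TH / SS se th.
The two rarest classes, ss SE th and SS se TH, are the double crossovers. Comparing them with the parentals, only the th allele has switched, so th is the middle locus and the order is se – th – ss.
se–th: (218 + 38)/1492 = 0.1716; th–ss: (191 + 38)/1492 = 0.1535.
Expected DCO frequency = 0.1716 × 0.1535 ≈ 0.02634; observed = 38/1492 ≈ 0.02547.
Coefficient of coincidence = 0.02547/0.02634 ≈ 0.97; interference = 1 − 0.97 = 0.03.

0.03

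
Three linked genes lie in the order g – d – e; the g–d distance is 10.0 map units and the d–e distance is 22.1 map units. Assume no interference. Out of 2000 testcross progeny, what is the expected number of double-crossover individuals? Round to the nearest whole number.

Map distances give recombination frequencies of 0.100 and 0.221 for the two intervals.
With no interference, expected double-crossover frequency = 0.100 × 0.221 = 0.02210.
Expected number = 0.02210 × 2000 = 44.20 ≈ 44.

44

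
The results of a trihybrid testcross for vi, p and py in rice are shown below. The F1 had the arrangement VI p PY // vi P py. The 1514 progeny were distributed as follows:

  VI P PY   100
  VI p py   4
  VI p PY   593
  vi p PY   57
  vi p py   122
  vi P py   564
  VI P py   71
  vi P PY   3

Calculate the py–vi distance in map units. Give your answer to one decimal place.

The two rarest classes, VI p py and vi P PY, are the double crossovers. Comparing them with the parentals, only the py allele has switched, so py is the middle locus and the order is vi – py – p.
Crossovers in the vi–py interval produce the single-crossover classes vi p PY and VI P py (57 + 71 = 128) plus the double crossovers (7).
RF(vi–py) = (128 + 7) / 1514 = 135/1514 = 0.0892 → 8.9 map units.

8.9 map units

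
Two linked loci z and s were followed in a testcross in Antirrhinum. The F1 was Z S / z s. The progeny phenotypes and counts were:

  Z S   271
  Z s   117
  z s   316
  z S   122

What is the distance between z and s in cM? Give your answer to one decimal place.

28.9 cM

The recombinant classes are Z s and z S: 117 + 122 = 239.
Recombination frequency = 239/826 = 0.2893 ≈ 28.9%, i.e. 28.9 cM.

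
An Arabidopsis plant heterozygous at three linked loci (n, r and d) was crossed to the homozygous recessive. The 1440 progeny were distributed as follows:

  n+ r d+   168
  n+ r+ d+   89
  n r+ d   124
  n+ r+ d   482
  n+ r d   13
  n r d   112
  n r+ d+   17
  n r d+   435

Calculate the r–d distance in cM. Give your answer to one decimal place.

The two most frequent reciprocal classes, n+ r+ d and n r d+, are the parental types, so the F1 was n+ r+ d / n r d+.
The two rarest classes, n+ r d and n r+ d+, are the double crossovers. Comparing them with the parentals, only the r allele has switched, so r is the middle locus and the order is n – r – d.
Crossovers in the r–d interval produce the single-crossover classes n+ r+ d+ and n r d (89 + 112 = 201) plus the double crossovers (30).
RF(r–d) = (201 + 30) / 1440 = 231/1440 = 0.1604 → 16.0 cM.

16.0 cM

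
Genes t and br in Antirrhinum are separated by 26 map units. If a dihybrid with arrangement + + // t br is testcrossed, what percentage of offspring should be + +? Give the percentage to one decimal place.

A map distance of 26 map units corresponds to a recombination frequency of 0.260.
The F1 is + + / t br, so + + is a parental gamete class with expected frequency (1 − r)/2 = 0.740/2 = 0.3700.
That is 0.3700 = 37.0% of the progeny.

37.0%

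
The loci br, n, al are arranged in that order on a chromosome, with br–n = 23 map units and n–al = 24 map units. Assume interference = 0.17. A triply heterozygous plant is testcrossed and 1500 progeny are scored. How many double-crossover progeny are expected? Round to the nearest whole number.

69

Map distances give recombination frequencies of 0.230 and 0.240 for the two intervals.
With interference 0.17 (so coincidence = 0.83), expected double-crossover frequency = 0.230 × 0.240 × 0.83 = 0.04582.
Expected number = 0.04582 × 1500 = 68.72 ≈ 69.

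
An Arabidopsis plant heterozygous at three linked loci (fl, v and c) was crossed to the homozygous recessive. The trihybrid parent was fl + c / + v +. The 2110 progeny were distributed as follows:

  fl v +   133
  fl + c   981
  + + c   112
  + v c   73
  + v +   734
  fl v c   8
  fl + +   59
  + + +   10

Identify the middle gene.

v

The two rarest classes, fl v c and + + +, are the double crossovers. Comparing them with the parentals, only the v allele has switched, so v is the middle locus and the order is c – v – fl.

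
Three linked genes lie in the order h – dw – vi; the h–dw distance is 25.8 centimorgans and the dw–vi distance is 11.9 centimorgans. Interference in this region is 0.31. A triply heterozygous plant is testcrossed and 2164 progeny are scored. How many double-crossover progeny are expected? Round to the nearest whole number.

46

Map distances give recombination frequencies of 0.258 and 0.119 for the two intervals.
With interference 0.31 (so coincidence = 0.69), expected double-crossover frequency = 0.258 × 0.119 × 0.69 = 0.02118.
Expected number = 0.02118 × 2164 = 45.84 ≈ 46.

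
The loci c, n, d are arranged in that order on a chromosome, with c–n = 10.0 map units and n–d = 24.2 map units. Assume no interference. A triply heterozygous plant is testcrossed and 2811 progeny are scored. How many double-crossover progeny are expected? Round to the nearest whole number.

68

Map distances give recombination frequencies of 0.100 and 0.242 for the two intervals.
With no interference, expected double-crossover frequency = 0.100 × 0.242 = 0.02420.
Expected number = 0.02420 × 2811 = 68.03 ≈ 68.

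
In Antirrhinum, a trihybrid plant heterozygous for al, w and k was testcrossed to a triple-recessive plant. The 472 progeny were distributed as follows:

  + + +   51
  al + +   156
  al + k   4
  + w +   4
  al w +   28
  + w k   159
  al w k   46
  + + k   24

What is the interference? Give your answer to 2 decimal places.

0.40

The two most frequent reciprocal classes, + w k and al + +, are the parental types, so the F1 was + w k / al + +.
The two rarest classes, + w + and al + k, are the double crossovers. Comparing them with the parentals, only the k allele has switched, so k is the middle locus and the order is w – k – al.
w–k: (52 + 8)/472 = 0.1271; k–al: (97 + 8)/472 = 0.2225.
Expected DCO frequency = 0.1271 × 0.2225 ≈ 0.02828; observed = 8/472 ≈ 0.01695.
Coefficient of coincidence = 0.01695/0.02828 ≈ 0.60; interference = 1 − 0.60 = 0.40.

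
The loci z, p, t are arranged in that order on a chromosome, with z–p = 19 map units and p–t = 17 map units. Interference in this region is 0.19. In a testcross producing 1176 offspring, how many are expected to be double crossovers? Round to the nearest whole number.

Map distances give recombination frequencies of 0.190 and 0.170 for the two intervals.
With interference 0.19 (so coincidence = 0.81), expected double-crossover frequency = 0.190 × 0.170 × 0.81 = 0.02616.
Expected number = 0.02616 × 1176 = 30.77 ≈ 31.

31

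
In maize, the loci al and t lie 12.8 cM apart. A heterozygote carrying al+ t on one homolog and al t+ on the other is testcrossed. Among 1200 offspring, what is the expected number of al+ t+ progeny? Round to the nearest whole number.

A map distance of 12.8 cM corresponds to a recombination frequency of 0.128.
The F1 is al+ t / al t+, so al+ t+ is a recombinant gamete class with expected frequency r/2 = 0.128/2 = 0.0640.
Expected number = 0.0640 × 1200 = 76.80 ≈ 77.

77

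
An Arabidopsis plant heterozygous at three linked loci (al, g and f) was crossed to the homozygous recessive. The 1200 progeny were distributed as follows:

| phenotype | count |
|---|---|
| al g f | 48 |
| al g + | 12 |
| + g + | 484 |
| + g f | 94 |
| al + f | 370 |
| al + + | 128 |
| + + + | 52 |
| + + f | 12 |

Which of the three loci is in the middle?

al

The two most frequent reciprocal classes, + g + and al + f, are the parental types, so the F1 was + g + / al + f.
The two rarest classes, al g + and + + f, are the double crossovers. Comparing them with the parentals, only the al allele has switched, so al is the middle locus and the order is g – al – f.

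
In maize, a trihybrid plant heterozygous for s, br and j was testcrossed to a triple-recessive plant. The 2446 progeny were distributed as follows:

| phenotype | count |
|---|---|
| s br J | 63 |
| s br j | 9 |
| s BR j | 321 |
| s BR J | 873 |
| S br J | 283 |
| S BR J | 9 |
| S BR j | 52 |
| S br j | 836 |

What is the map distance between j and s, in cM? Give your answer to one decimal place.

25.4 cM

The two most frequent reciprocal classes, s BR J and S br j, are the parental types, so the F1 was s BR J / S br j.
The two rarest classes, S BR J and s br j, are the double crossovers. Comparing them with the parentals, only the s allele has switched, so s is the middle locus and the order is br – s – j.
Crossovers in the s–j interval produce the single-crossover classes s BR j and S br J (321 + 283 = 604) plus the double crossovers (18).
RF(s–j) = (604 + 18) / 2446 = 622/2446 = 0.2543 → 25.4 cM.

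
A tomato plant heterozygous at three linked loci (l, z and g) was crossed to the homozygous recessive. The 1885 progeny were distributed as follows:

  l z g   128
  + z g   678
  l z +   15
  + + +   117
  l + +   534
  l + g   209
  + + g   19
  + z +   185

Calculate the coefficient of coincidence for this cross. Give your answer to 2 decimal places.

The two most frequent reciprocal classes, l + + and + z g, are the parental types, so the F1 was l + + / + z g.
The two rarest classes, l z + and + + g, are the double crossovers. Comparing them with the parentals, only the z allele has switched, so z is the middle locus and the order is l – z – g.
l–z: (245 + 34)/1885 = 0.1480; z–g: (394 + 34)/1885 = 0.2271.
Expected DCO frequency = 0.1480 × 0.2271 ≈ 0.03361; observed = 34/1885 ≈ 0.01804.
Coefficient of coincidence = 0.01804/0.03361 ≈ 0.54.

0.54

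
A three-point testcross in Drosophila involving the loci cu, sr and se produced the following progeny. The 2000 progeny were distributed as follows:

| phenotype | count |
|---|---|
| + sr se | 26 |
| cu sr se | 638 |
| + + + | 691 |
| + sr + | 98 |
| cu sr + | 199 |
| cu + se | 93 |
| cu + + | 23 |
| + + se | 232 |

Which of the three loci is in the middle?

The two most frequent reciprocal classes, + + + and cu sr se, are the parental types, so the F1 was + + + / cu sr se.
The two rarest classes, cu + + and + sr se, are the double crossovers. Comparing them with the parentals, only the cu allele has switched, so cu is the middle locus and the order is se – cu – sr.

cu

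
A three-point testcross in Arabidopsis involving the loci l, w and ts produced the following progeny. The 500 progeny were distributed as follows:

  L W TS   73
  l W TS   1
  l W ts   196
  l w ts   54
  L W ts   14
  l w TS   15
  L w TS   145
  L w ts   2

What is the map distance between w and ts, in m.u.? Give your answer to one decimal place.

The two most frequent reciprocal classes, L w TS and l W ts, are the parental types, so the F1 was L w TS / l W ts.
The two rarest classes, L w ts and l W TS, are the double crossovers. Comparing them with the parentals, only the ts allele has switched, so ts is the middle locus and the order is l – ts – w.
Crossovers in the ts–w interval produce the single-crossover classes L W TS and l w ts (73 + 54 = 127) plus the double crossovers (3).
RF(ts–w) = (127 + 3) / 500 = 130/500 = 0.2600 → 26.0 m.u.

26.0 m.u.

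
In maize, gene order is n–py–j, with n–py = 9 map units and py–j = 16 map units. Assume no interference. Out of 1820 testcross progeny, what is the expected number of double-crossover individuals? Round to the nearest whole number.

26

Map distances give recombination frequencies of 0.090 and 0.160 for the two intervals.
With no interference, expected double-crossover frequency = 0.090 × 0.160 = 0.01440.
Expected number = 0.01440 × 1820 = 26.21 ≈ 26.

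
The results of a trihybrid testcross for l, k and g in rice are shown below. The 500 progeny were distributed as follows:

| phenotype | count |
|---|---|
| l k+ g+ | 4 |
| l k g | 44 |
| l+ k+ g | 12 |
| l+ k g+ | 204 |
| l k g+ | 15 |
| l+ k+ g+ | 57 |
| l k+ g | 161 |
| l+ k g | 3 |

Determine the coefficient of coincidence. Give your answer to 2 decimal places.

0.95

The two most frequent reciprocal classes, l+ k g+ and l k+ g, are the parental types, so the F1 was l+ k g+ / l k+ g.
The two rarest classes, l+ k g and l k+ g+, are the double crossovers. Comparing them with the parentals, only the g allele has switched, so g is the middle locus and the order is k – g – l.
k–g: (101 + 7)/500 = 0.2160; g–l: (27 + 7)/500 = 0.0680.
Expected DCO frequency = 0.2160 × 0.0680 ≈ 0.01469; observed = 7/500 ≈ 0.01400.
Coefficient of coincidence = 0.01400/0.01469 ≈ 0.95.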